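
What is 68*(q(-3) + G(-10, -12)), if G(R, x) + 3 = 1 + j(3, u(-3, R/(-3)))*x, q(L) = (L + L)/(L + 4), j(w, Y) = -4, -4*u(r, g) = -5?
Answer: 2720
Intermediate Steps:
u(r, g) = 5/4 (u(r, g) = -¼*(-5) = 5/4)
q(L) = 2*L/(4 + L) (q(L) = (2*L)/(4 + L) = 2*L/(4 + L))
G(R, x) = -2 - 4*x (G(R, x) = -3 + (1 - 4*x) = -2 - 4*x)
68*(q(-3) + G(-10, -12)) = 68*(2*(-3)/(4 - 3) + (-2 - 4*(-12))) = 68*(2*(-3)/1 + (-2 + 48)) = 68*(2*(-3)*1 + 46) = 68*(-6 + 46) = 68*40 = 2720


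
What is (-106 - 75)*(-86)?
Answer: 15566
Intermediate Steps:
(-106 - 75)*(-86) = -181*(-86) = 15566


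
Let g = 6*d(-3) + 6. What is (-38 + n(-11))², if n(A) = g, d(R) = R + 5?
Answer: 400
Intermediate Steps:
d(R) = 5 + R
g = 18 (g = 6*(5 - 3) + 6 = 6*2 + 6 = 12 + 6 = 18)
n(A) = 18
(-38 + n(-11))² = (-38 + 18)² = (-20)² = 400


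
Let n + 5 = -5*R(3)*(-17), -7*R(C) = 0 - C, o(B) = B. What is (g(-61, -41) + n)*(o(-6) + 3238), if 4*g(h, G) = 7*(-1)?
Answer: 671448/7 ≈ 95921.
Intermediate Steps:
R(C) = C/7 (R(C) = -(0 - C)/7 = -(-1)*C/7 = C/7)
g(h, G) = -7/4 (g(h, G) = (7*(-1))/4 = (¼)*(-7) = -7/4)
n = 220/7 (n = -5 - 5*3/7*(-17) = -5 - 15/7*(-17) = -5 + 255/7 = 220/7 ≈ 31.429)
(g(-61, -41) + n)*(o(-6) + 3238) = (-7/4 + 220/7)*(-6 + 3238) = (831/28)*3232 = 671448/7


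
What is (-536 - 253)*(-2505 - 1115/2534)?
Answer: 5009191365/2534 ≈ 1.9768e+6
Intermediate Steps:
(-536 - 253)*(-2505 - 1115/2534) = -789*(-2505 - 1115*1/2534) = -789*(-2505 - 1115/2534) = -789*(-6348785/2534) = 5009191365/2534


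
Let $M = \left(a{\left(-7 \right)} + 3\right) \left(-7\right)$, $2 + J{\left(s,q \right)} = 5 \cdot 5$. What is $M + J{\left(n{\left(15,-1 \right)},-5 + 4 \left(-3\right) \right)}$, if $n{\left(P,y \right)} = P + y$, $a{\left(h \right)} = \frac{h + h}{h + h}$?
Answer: $-5$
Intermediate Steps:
$a{\left(h \right)} = 1$ ($a{\left(h \right)} = \frac{2 h}{2 h} = 2 h \frac{1}{2 h} = 1$)
$J{\left(s,q \right)} = 23$ ($J{\left(s,q \right)} = -2 + 5 \cdot 5 = -2 + 25 = 23$)
$M = -28$ ($M = \left(1 + 3\right) \left(-7\right) = 4 \left(-7\right) = -28$)
$M + J{\left(n{\left(15,-1 \right)},-5 + 4 \left(-3\right) \right)} = -28 + 23 = -5$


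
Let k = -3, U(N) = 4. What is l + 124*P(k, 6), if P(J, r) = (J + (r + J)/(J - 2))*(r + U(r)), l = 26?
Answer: -4438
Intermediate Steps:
P(J, r) = (4 + r)*(J + (J + r)/(-2 + J)) (P(J, r) = (J + (r + J)/(J - 2))*(r + 4) = (J + (J + r)/(-2 + J))*(4 + r) = (4 + r)*(J + (J + r)/(-2 + J)))
l + 124*P(k, 6) = 26 + 124*((6² - 4*(-3) + 4*6 + 4*(-3)² + 6*(-3)² - 1*(-3)*6)/(-2 - 3)) = 26 + 124*((36 + 12 + 24 + 4*9 + 6*9 + 18)/(-5)) = 26 + 124*(-(36 + 12 + 24 + 36 + 54 + 18)/5) = 26 + 124*(-⅕*180) = 26 + 124*(-36) = 26 - 4464 = -4438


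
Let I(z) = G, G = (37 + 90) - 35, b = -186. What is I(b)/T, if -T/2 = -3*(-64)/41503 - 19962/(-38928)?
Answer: -12386487344/139326177 ≈ -88.903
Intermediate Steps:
T = -139326177/134635732 (T = -2*(-3*(-64)/41503 - 19962/(-38928)) = -2*(192*(1/41503) - 19962*(-1/38928)) = -2*(192/41503 + 3327/6488) = -2*139326177/269271464 = -139326177/134635732 ≈ -1.0348)
G = 92 (G = 127 - 35 = 92)
I(z) = 92
I(b)/T = 92/(-139326177/134635732) = 92*(-134635732/139326177) = -12386487344/139326177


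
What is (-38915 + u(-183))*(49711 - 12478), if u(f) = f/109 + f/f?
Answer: -157935274497/109 ≈ -1.4489e+9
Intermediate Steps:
u(f) = 1 + f/109 (u(f) = f*(1/109) + 1 = f/109 + 1 = 1 + f/109)
(-38915 + u(-183))*(49711 - 12478) = (-38915 + (1 + (1/109)*(-183)))*(49711 - 12478) = (-38915 + (1 - 183/109))*37233 = (-38915 - 74/109)*37233 = -4241809/109*37233 = -157935274497/109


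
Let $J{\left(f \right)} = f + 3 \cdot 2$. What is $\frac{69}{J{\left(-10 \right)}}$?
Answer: $- \frac{69}{4} \approx -17.25$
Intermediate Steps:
$J{\left(f \right)} = 6 + f$ ($J{\left(f \right)} = f + 6 = 6 + f$)
$\frac{69}{J{\left(-10 \right)}} = \frac{69}{6 - 10} = \frac{69}{-4} = 69 \left(- \frac{1}{4}\right) = - \frac{69}{4}$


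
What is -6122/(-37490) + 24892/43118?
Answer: 299292369/404123455 ≈ 0.74060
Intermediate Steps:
-6122/(-37490) + 24892/43118 = -6122*(-1/37490) + 24892*(1/43118) = 3061/18745 + 12446/21559 = 299292369/404123455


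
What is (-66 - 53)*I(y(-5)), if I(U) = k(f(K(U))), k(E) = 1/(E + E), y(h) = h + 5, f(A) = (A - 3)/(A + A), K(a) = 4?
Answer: -476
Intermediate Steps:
f(A) = (-3 + A)/(2*A) (f(A) = (-3 + A)/((2*A)) = (-3 + A)*(1/(2*A)) = (-3 + A)/(2*A))
y(h) = 5 + h
k(E) = 1/(2*E)
I(U) = 4 (I(U) = 1/(2*(((½)*(-3 + 4)/4))) = 1/(2*(((½)*(¼)*1))) = 1/(2*(⅛)) = (½)*8 = 4)
(-66 - 53)*I(y(-5)) = (-66 - 53)*4 = -119*4 = -476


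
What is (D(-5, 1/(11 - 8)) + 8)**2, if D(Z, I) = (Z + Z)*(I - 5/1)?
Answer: 26896/9 ≈ 2988.4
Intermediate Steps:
D(Z, I) = 2*Z*(-5 + I) (D(Z, I) = (2*Z)*(I - 5*1) = (2*Z)*(I - 5) = (2*Z)*(-5 + I) = 2*Z*(-5 + I))
(D(-5, 1/(11 - 8)) + 8)**2 = (2*(-5)*(-5 + 1/(11 - 8)) + 8)**2 = (2*(-5)*(-5 + 1/3) + 8)**2 = (2*(-5)*(-14/3) + 8)**2 = (140/3 + 8)**2 = (164/3)**2 = 26896/9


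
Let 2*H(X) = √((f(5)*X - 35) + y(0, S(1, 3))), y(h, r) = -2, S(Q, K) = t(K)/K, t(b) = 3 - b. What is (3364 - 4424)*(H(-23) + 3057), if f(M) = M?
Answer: -3240420 - 1060*I*√38 ≈ -3.2404e+6 - 6534.3*I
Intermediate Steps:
S(Q, K) = (3 - K)/K
H(X) = √(-37 + 5*X)/2 (H(X) = √((5*X - 35) - 2)/2 = √((-35 + 5*X) - 2)/2 = √(-37 + 5*X)/2)
(3364 - 4424)*(H(-23) + 3057) = (3364 - 4424)*(√(-37 + 5*(-23))/2 + 3057) = -1060*(√(-37 - 115)/2 + 3057) = -1060*(√(-152)/2 + 3057) = -1060*((2*I*√38)/2 + 3057) = -1060*(I*√38 + 3057) = -1060*(3057 + I*√38) = -3240420 - 1060*I*√38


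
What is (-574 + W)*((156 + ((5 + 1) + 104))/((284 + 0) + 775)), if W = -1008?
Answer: -420812/1059 ≈ -397.37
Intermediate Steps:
(-574 + W)*((156 + ((5 + 1) + 104))/((284 + 0) + 775)) = (-574 - 1008)*((156 + ((5 + 1) + 104))/((284 + 0) + 775)) = -1582*(156 + (6 + 104))/(284 + 775) = -1582*(156 + 110)/1059 = -420812/1059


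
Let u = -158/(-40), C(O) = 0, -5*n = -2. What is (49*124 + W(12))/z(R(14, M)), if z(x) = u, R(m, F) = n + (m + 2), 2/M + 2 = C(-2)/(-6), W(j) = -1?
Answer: 121500/79 ≈ 1538.0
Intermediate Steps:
n = ⅖ (n = -⅕*(-2) = ⅖ ≈ 0.40000)
M = -1 (M = 2/(-2 + 0/(-6)) = 2/(-2 + 0*(-⅙)) = 2/(-2 + 0) = 2/(-2) = 2*(-½) = -1)
R(m, F) = 12/5 + m (R(m, F) = ⅖ + (m + 2) = ⅖ + (2 + m) = 12/5 + m)
u = 79/20 (u = -158*(-1/40) = 79/20 ≈ 3.9500)
z(x) = 79/20
(49*124 + W(12))/z(R(14, M)) = (49*124 - 1)/(79/20) = (6076 - 1)*(20/79) = 6075*(20/79) = 121500/79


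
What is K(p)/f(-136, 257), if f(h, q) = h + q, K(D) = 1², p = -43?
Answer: 1/121 ≈ 0.0082645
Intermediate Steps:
K(D) = 1
K(p)/f(-136, 257) = 1/(-136 + 257) = 1/121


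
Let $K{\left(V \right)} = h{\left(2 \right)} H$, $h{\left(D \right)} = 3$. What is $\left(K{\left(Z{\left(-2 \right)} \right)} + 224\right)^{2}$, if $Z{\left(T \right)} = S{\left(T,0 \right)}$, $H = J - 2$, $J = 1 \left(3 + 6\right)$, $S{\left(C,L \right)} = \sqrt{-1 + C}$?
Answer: $60025$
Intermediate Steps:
$J = 9$ ($J = 1 \cdot 9 = 9$)
$H = 7$ ($H = 9 - 2 = 7$)
$Z{\left(T \right)} = \sqrt{-1 + T}$
$K{\left(V \right)} = 21$ ($K{\left(V \right)} = 3 \cdot 7 = 21$)
$\left(K{\left(Z{\left(-2 \right)} \right)} + 224\right)^{2} = \left(21 + 224\right)^{2} = 245^{2} = 60025$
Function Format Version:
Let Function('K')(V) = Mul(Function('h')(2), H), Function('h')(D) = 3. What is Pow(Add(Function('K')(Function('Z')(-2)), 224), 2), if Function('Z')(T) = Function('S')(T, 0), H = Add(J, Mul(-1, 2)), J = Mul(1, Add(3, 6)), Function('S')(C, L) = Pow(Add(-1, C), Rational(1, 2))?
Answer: 60025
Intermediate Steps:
J = 9 (J = Mul(1, 9) = 9)
H = 7 (H = Add(9, Mul(-1, 2)) = Add(9, -2) = 7)
Function('Z')(T) = Pow(Add(-1, T), Rational(1, 2))
Function('K')(V) = 21 (Function('K')(V) = Mul(3, 7) = 21)
Pow(Add(Function('K')(Function('Z')(-2)), 224), 2) = Pow(Add(21, 224), 2) = Pow(245, 2) = 60025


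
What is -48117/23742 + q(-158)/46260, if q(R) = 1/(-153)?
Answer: -18920086889/9335591820 ≈ -2.0267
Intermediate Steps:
q(R) = -1/153
-48117/23742 + q(-158)/46260 = -48117/23742 - 1/153/46260 = -48117*1/23742 - 1/153*1/46260 = -16039/7914 - 1/7077780 = -18920086889/9335591820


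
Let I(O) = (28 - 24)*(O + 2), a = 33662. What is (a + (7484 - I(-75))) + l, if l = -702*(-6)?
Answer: 45650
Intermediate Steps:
I(O) = 8 + 4*O (I(O) = 4*(2 + O) = 8 + 4*O)
l = 4212
(a + (7484 - I(-75))) + l = (33662 + (7484 - (8 + 4*(-75)))) + 4212 = (33662 + (7484 - (8 - 300))) + 4212 = (33662 + (7484 - 1*(-292))) + 4212 = (33662 + (7484 + 292)) + 4212 = (33662 + 7776) + 4212 = 41438 + 4212 = 45650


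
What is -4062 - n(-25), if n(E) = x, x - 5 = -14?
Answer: -4053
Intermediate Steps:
x = -9 (x = 5 - 14 = -9)
n(E) = -9
-4062 - n(-25) = -4062 - 1*(-9) = -4062 + 9 = -4053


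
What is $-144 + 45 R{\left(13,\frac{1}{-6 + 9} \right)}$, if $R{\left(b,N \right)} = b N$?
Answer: $51$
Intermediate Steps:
$R{\left(b,N \right)} = N b$
$-144 + 45 R{\left(13,\frac{1}{-6 + 9} \right)} = -144 + 45 \frac{1}{-6 + 9} \cdot 13 = -144 + 45 \cdot \frac{1}{3} \cdot 13 = -144 + 45 \cdot \frac{13}{3} = -144 + 195 = 51$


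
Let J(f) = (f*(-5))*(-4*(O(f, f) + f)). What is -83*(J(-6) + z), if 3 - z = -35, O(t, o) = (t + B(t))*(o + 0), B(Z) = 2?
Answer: 176126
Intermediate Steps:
O(t, o) = o*(2 + t) (O(t, o) = (t + 2)*(o + 0) = (2 + t)*o = o*(2 + t))
z = 38 (z = 3 - 1*(-35) = 3 + 35 = 38)
J(f) = -5*f*(-4*f - 4*f*(2 + f)) (J(f) = (f*(-5))*(-4*(f*(2 + f) + f)) = (-5*f)*(-4*(f + f*(2 + f))) = (-5*f)*(-4*f - 4*f*(2 + f)) = -5*f*(-4*f - 4*f*(2 + f)))
-83*(J(-6) + z) = -83*(20*(-6)²*(3 - 6) + 38) = -83*(20*36*(-3) + 38) = -83*(-2160 + 38) = -83*(-2122) = 176126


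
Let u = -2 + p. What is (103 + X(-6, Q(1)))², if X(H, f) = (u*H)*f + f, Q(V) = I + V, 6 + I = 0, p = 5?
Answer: 35344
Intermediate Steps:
I = -6 (I = -6 + 0 = -6)
Q(V) = -6 + V
u = 3 (u = -2 + 5 = 3)
X(H, f) = f + 3*H*f (X(H, f) = (3*H)*f + f = 3*H*f + f = f + 3*H*f)
(103 + X(-6, Q(1)))² = (103 + (-6 + 1)*(1 + 3*(-6)))² = (103 - 5*(1 - 18))² = (103 - 5*(-17))² = (103 + 85)² = 188² = 35344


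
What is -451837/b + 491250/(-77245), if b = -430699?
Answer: -35335746937/6653868851 ≈ -5.3106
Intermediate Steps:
-451837/b + 491250/(-77245) = -451837/(-430699) + 491250/(-77245) = -451837*(-1/430699) + 491250*(-1/77245) = 451837/430699 - 98250/15449 = -35335746937/6653868851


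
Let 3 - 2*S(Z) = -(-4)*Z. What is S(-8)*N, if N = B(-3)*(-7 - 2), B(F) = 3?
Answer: -945/2 ≈ -472.50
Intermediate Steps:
N = -27 (N = 3*(-7 - 2) = 3*(-9) = -27)
S(Z) = 3/2 - 2*Z (S(Z) = 3/2 - (-1)*(-4*Z)/2 = 3/2 - 2*Z)
S(-8)*N = (3/2 - 2*(-8))*(-27) = (3/2 + 16)*(-27) = (35/2)*(-27) = -945/2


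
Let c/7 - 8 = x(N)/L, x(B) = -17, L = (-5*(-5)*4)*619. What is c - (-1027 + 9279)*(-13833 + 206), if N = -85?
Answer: 6960658713881/61900 ≈ 1.1245e+8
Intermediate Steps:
L = 61900 (L = (25*4)*619 = 100*619 = 61900)
c = 3466281/61900 (c = 56 + 7*(-17/61900) = 56 - 119/61900 = 3466281/61900 ≈ 55.998)
c - (-1027 + 9279)*(-13833 + 206) = 3466281/61900 - (-1027 + 9279)*(-13833 + 206) = 3466281/61900 - 8252*(-13627) = 3466281/61900 - 1*(-112450004) = 3466281/61900 + 112450004 = 6960658713881/61900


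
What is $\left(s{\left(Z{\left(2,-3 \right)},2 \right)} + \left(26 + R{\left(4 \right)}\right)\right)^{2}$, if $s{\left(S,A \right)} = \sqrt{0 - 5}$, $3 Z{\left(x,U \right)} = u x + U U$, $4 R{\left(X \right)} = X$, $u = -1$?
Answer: $\left(27 + i \sqrt{5}\right)^{2} \approx 724.0 + 120.75 i$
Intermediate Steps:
$R{\left(X \right)} = \frac{X}{4}$
$Z{\left(x,U \right)} = - \frac{x}{3} + \frac{U^{2}}{3}$ ($Z{\left(x,U \right)} = \frac{- x + U U}{3} = \frac{- x + U^{2}}{3} = \frac{U^{2} - x}{3} = - \frac{x}{3} + \frac{U^{2}}{3}$)
$s{\left(S,A \right)} = i \sqrt{5}$ ($s{\left(S,A \right)} = \sqrt{-5} = i \sqrt{5}$)
$\left(s{\left(Z{\left(2,-3 \right)},2 \right)} + \left(26 + R{\left(4 \right)}\right)\right)^{2} = \left(i \sqrt{5} + \left(26 + \frac{1}{4} \cdot 4\right)\right)^{2} = \left(i \sqrt{5} + \left(26 + 1\right)\right)^{2} = \left(i \sqrt{5} + 27\right)^{2} = \left(27 + i \sqrt{5}\right)^{2}$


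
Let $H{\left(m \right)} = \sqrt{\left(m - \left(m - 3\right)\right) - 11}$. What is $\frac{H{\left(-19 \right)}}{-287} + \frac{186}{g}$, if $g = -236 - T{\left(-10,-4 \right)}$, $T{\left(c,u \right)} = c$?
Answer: $- \frac{93}{113} - \frac{2 i \sqrt{2}}{287} \approx -0.82301 - 0.0098552 i$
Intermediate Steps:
$g = -226$ ($g = -236 - -10 = -236 + 10 = -226$)
$H{\left(m \right)} = 2 i \sqrt{2}$ ($H{\left(m \right)} = \sqrt{\left(m - \left(-3 + m\right)\right) - 11} = \sqrt{3 - 11} = \sqrt{-8} = 2 i \sqrt{2}$)
$\frac{H{\left(-19 \right)}}{-287} + \frac{186}{g} = \frac{2 i \sqrt{2}}{-287} + \frac{186}{-226} = 2 i \sqrt{2} \left(- \frac{1}{287}\right) + 186 \left(- \frac{1}{226}\right) = - \frac{2 i \sqrt{2}}{287} - \frac{93}{113} = - \frac{93}{113} - \frac{2 i \sqrt{2}}{287}$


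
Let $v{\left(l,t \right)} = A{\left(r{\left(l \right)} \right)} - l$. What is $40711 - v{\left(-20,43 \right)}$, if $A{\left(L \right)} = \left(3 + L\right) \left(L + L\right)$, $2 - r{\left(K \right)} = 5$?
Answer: $40691$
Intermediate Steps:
$r{\left(K \right)} = -3$ ($r{\left(K \right)} = 2 - 5 = -3$)
$A{\left(L \right)} = 2 L \left(3 + L\right)$ ($A{\left(L \right)} = \left(3 + L\right) 2 L = 2 L \left(3 + L\right)$)
$v{\left(l,t \right)} = - l$ ($v{\left(l,t \right)} = 2 \left(-3\right) \left(3 - 3\right) - l = 2 \left(-3\right) 0 - l = 0 - l = - l$)
$40711 - v{\left(-20,43 \right)} = 40711 - \left(-1\right) \left(-20\right) = 40711 - 20 = 40691$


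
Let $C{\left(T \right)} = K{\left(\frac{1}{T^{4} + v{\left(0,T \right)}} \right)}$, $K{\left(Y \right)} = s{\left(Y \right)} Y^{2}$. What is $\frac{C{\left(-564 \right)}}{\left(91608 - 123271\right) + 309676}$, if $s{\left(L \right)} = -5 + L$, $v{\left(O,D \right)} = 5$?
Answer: $- \frac{168641775368}{96004833181442398401309016637448537731} \approx -1.7566 \cdot 10^{-27}$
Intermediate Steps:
$K{\left(Y \right)} = Y^{2} \left(-5 + Y\right)$ ($K{\left(Y \right)} = \left(-5 + Y\right) Y^{2} = Y^{2} \left(-5 + Y\right)$)
$C{\left(T \right)} = \frac{-5 + \frac{1}{5 + T^{4}}}{\left(5 + T^{4}\right)^{2}}$ ($C{\left(T \right)} = \left(\frac{1}{T^{4} + 5}\right)^{2} \left(-5 + \frac{1}{T^{4} + 5}\right) = \left(\frac{1}{5 + T^{4}}\right)^{2} \left(-5 + \frac{1}{5 + T^{4}}\right) = \frac{-5 + \frac{1}{5 + T^{4}}}{\left(5 + T^{4}\right)^{2}}$)
$\frac{C{\left(-564 \right)}}{\left(91608 - 123271\right) + 309676} = \frac{\frac{1}{\left(5 + \left(-564\right)^{4}\right)^{3}} \left(-24 - 5 \left(-564\right)^{4}\right)}{\left(91608 - 123271\right) + 309676} = \frac{\frac{1}{\left(5 + 101185065216\right)^{3}} \left(-24 - 505925326080\right)}{-31663 + 309676} = \frac{\frac{1}{1035974934784802132288515464788861} \left(-24 - 505925326080\right)}{278013} = \frac{1}{1035974934784802132288515464788861} \left(-505925326104\right) \frac{1}{278013} = \left(- \frac{505925326104}{1035974934784802132288515464788861}\right) \frac{1}{278013} = - \frac{168641775368}{96004833181442398401309016637448537731}$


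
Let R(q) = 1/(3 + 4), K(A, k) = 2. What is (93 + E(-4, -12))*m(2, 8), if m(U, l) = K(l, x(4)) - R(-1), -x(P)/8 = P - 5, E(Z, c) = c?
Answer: 1053/7 ≈ 150.43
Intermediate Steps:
x(P) = 40 - 8*P (x(P) = -8*(P - 5) = -8*(-5 + P) = 40 - 8*P)
R(q) = 1/7
m(U, l) = 13/7 (m(U, l) = 2 - 1*1/7 = 2 - 1/7 = 13/7)
(93 + E(-4, -12))*m(2, 8) = (93 - 12)*(13/7) = 81*(13/7) = 1053/7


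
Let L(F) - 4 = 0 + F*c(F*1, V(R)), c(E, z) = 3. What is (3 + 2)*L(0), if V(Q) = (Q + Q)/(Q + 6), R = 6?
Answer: 20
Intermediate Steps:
V(Q) = 2*Q/(6 + Q) (V(Q) = (2*Q)/(6 + Q) = 2*Q/(6 + Q))
L(F) = 4 + 3*F (L(F) = 4 + (0 + F*3) = 4 + (0 + 3*F) = 4 + 3*F)
(3 + 2)*L(0) = (3 + 2)*(4 + 3*0) = 5*(4 + 0) = 5*4 = 20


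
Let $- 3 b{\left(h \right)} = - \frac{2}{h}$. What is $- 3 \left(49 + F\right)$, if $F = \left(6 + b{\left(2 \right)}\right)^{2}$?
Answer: $- \frac{802}{3} \approx -267.33$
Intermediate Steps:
$b{\left(h \right)} = \frac{2}{3 h}$ ($b{\left(h \right)} = - \frac{\left(-2\right) \frac{1}{h}}{3} = \frac{2}{3 h}$)
$F = \frac{361}{9}$ ($F = \left(6 + \frac{2}{3 \cdot 2}\right)^{2} = \left(6 + \frac{2}{3} \cdot \frac{1}{2}\right)^{2} = \left(6 + \frac{1}{3}\right)^{2} = \left(\frac{19}{3}\right)^{2} = \frac{361}{9} \approx 40.111$)
$- 3 \left(49 + F\right) = - 3 \left(49 + \frac{361}{9}\right) = \left(-3\right) \frac{802}{9} = - \frac{802}{3}$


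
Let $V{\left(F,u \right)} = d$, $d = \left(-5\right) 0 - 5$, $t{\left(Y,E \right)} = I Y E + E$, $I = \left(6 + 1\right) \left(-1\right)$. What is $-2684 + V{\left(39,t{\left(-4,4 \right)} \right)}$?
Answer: $-2689$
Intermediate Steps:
$I = -7$ ($I = 7 \left(-1\right) = -7$)
$t{\left(Y,E \right)} = E - 7 E Y$ ($t{\left(Y,E \right)} = - 7 Y E + E = - 7 E Y + E = E - 7 E Y$)
$d = -5$ ($d = 0 - 5 = -5$)
$V{\left(F,u \right)} = -5$
$-2684 + V{\left(39,t{\left(-4,4 \right)} \right)} = -2684 - 5 = -2689$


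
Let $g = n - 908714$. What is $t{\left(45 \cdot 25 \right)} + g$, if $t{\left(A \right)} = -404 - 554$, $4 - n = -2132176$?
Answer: $1222508$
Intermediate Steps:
$n = 2132180$ ($n = 4 - -2132176 = 4 + 2132176 = 2132180$)
$t{\left(A \right)} = -958$
$g = 1223466$ ($g = 2132180 - 908714 = 1223466$)
$t{\left(45 \cdot 25 \right)} + g = -958 + 1223466 = 1222508$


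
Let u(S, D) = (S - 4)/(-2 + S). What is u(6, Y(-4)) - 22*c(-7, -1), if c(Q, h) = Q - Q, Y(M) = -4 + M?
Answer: ½ ≈ 0.50000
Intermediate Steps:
c(Q, h) = 0
u(S, D) = (-4 + S)/(-2 + S)
u(6, Y(-4)) - 22*c(-7, -1) = (-4 + 6)/(-2 + 6) - 22*0 = 2/4 + 0 = (¼)*2 + 0 = ½ + 0 = ½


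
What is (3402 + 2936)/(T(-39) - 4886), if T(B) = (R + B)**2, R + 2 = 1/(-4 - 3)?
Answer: -155281/78235 ≈ -1.9848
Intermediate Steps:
R = -15/7 (R = -2 + 1/(-4 - 3) = -2 + 1/(-7) = -2 - 1/7 = -15/7 ≈ -2.1429)
T(B) = (-15/7 + B)**2
(3402 + 2936)/(T(-39) - 4886) = (3402 + 2936)/((-15 + 7*(-39))**2/49 - 4886) = 6338/((-15 - 273)**2/49 - 4886) = 6338/((1/49)*(-288)**2 - 4886) = 6338/((1/49)*82944 - 4886) = 6338/(82944/49 - 4886) = 6338/(-156470/49) = 6338*(-49/156470) = -155281/78235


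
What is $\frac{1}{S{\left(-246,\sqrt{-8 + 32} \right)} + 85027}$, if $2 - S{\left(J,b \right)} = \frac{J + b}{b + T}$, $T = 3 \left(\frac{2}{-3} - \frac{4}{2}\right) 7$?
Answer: $\frac{22049708}{1874767183339} + \frac{95 \sqrt{6}}{5624301550017} \approx 1.1761 \cdot 10^{-5}$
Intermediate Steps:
$T = -56$ ($T = 3 \left(2 \left(- \frac{1}{3}\right) - 2\right) 7 = 3 \left(- \frac{2}{3} - 2\right) 7 = 3 \left(- \frac{8}{3}\right) 7 = \left(-8\right) 7 = -56$)
$S{\left(J,b \right)} = 2 - \frac{J + b}{-56 + b}$ ($S{\left(J,b \right)} = 2 - \frac{J + b}{b - 56} = 2 - \frac{J + b}{-56 + b}$)
$\frac{1}{S{\left(-246,\sqrt{-8 + 32} \right)} + 85027} = \frac{1}{\frac{-112 + \sqrt{-8 + 32} - -246}{-56 + \sqrt{-8 + 32}} + 85027} = \frac{1}{\frac{-112 + \sqrt{24} + 246}{-56 + \sqrt{24}} + 85027} = \frac{1}{\frac{-112 + 2 \sqrt{6} + 246}{-56 + 2 \sqrt{6}} + 85027} = \frac{1}{\frac{134 + 2 \sqrt{6}}{-56 + 2 \sqrt{6}} + 85027} = \frac{1}{85027 + \frac{134 + 2 \sqrt{6}}{-56 + 2 \sqrt{6}}}$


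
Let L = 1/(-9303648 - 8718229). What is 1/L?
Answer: -18021877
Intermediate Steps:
L = -1/18021877 (L = 1/(-18021877) = -1/18021877 ≈ -5.5488e-8)
1/L = 1/(-1/18021877) = -18021877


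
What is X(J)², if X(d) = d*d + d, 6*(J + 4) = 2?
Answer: 7744/81 ≈ 95.605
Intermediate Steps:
J = -11/3 (J = -4 + (⅙)*2 = -4 + ⅓ = -11/3 ≈ -3.6667)
X(d) = d + d² (X(d) = d² + d = d + d²)
X(J)² = (-11*(1 - 11/3)/3)² = (-11/3*(-8/3))² = (88/9)² = 7744/81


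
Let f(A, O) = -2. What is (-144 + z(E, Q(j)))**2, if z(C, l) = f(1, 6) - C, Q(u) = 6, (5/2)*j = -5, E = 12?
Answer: 24964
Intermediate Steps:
j = -2 (j = (2/5)*(-5) = -2)
z(C, l) = -2 - C
(-144 + z(E, Q(j)))**2 = (-144 + (-2 - 1*12))**2 = (-144 + (-2 - 12))**2 = (-144 - 14)**2 = (-158)**2 = 24964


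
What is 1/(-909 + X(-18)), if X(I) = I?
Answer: -1/927 ≈ -0.0010787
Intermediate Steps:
1/(-909 + X(-18)) = 1/(-909 - 18) = 1/(-927) = -1/927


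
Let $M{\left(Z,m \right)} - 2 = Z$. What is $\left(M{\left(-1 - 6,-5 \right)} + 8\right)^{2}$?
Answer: $9$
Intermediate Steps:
$M{\left(Z,m \right)} = 2 + Z$
$\left(M{\left(-1 - 6,-5 \right)} + 8\right)^{2} = \left(\left(2 - 7\right) + 8\right)^{2} = \left(-5 + 8\right)^{2} = 3^{2} = 9$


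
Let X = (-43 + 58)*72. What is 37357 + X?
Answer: 38437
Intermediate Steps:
X = 1080 (X = 15*72 = 1080)
37357 + X = 37357 + 1080 = 38437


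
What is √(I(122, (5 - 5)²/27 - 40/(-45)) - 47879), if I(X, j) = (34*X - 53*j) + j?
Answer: I*√393995/3 ≈ 209.23*I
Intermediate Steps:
I(X, j) = -52*j + 34*X (I(X, j) = (-53*j + 34*X) + j = -52*j + 34*X)
√(I(122, (5 - 5)²/27 - 40/(-45)) - 47879) = √((-52*((5 - 5)²/27 - 40/(-45)) + 34*122) - 47879) = √((-52*(0²*(1/27) - 40*(-1/45)) + 4148) - 47879) = √((-52*(0*(1/27) + 8/9) + 4148) - 47879) = √((-52*(0 + 8/9) + 4148) - 47879) = √((-52*8/9 + 4148) - 47879) = √((-416/9 + 4148) - 47879) = √(36916/9 - 47879) = √(-393995/9) = I*√393995/3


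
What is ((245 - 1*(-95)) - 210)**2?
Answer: 16900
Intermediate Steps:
((245 - 1*(-95)) - 210)**2 = ((245 + 95) - 210)**2 = (340 - 210)**2 = 130**2 = 16900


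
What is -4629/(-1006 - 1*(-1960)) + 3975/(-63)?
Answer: -50417/742 ≈ -67.947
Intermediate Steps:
-4629/(-1006 - 1*(-1960)) + 3975/(-63) = -4629/(-1006 + 1960) + 3975*(-1/63) = -4629/954 - 1325/21 = -4629*1/954 - 1325/21 = -1543/318 - 1325/21 = -50417/742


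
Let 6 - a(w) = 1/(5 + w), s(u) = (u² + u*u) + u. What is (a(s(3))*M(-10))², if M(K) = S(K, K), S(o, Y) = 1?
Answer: 24025/676 ≈ 35.540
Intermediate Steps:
M(K) = 1
s(u) = u + 2*u² (s(u) = (u² + u²) + u = 2*u² + u = u + 2*u²)
a(w) = 6 - 1/(5 + w)
(a(s(3))*M(-10))² = (((29 + 6*(3*(1 + 2*3)))/(5 + 3*(1 + 2*3)))*1)² = (((29 + 6*(3*(1 + 6)))/(5 + 3*(1 + 6)))*1)² = (((29 + 6*(3*7))/(5 + 3*7))*1)² = (((29 + 6*21)/(5 + 21))*1)² = (((29 + 126)/26)*1)² = (((1/26)*155)*1)² = ((155/26)*1)² = (155/26)² = 24025/676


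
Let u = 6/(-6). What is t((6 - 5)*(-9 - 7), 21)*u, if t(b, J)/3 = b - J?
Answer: 111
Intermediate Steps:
u = -1 (u = 6*(-⅙) = -1)
t(b, J) = -3*J + 3*b (t(b, J) = 3*(b - J) = -3*J + 3*b)
t((6 - 5)*(-9 - 7), 21)*u = (-3*21 + 3*((6 - 5)*(-9 - 7)))*(-1) = (-63 + 3*(1*(-16)))*(-1) = (-63 + 3*(-16))*(-1) = (-63 - 48)*(-1) = -111*(-1) = 111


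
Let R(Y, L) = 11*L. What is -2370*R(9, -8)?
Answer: 208560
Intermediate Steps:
-2370*R(9, -8) = -26070*(-8) = -2370*(-88) = 208560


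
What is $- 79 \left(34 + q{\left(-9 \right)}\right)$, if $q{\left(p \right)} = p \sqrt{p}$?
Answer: $-2686 + 2133 i \approx -2686.0 + 2133.0 i$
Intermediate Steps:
$q{\left(p \right)} = p^{\frac{3}{2}}$
$- 79 \left(34 + q{\left(-9 \right)}\right) = - 79 \left(34 + \left(-9\right)^{\frac{3}{2}}\right) = - 79 \left(34 - 27 i\right) = -2686 + 2133 i$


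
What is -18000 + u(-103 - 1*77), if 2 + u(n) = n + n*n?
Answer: 14218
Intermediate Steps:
u(n) = -2 + n + n² (u(n) = -2 + (n + n*n) = -2 + (n + n²) = -2 + n + n²)
-18000 + u(-103 - 1*77) = -18000 + (-2 + (-103 - 1*77) + (-103 - 1*77)²) = -18000 + (-2 + (-103 - 77) + (-103 - 77)²) = -18000 + (-2 - 180 + (-180)²) = -18000 + (-2 - 180 + 32400) = -18000 + 32218 = 14218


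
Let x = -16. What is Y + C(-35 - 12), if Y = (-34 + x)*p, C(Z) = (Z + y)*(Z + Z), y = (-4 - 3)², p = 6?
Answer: -488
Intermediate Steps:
y = 49 (y = (-7)² = 49)
C(Z) = 2*Z*(49 + Z) (C(Z) = (Z + 49)*(Z + Z) = (49 + Z)*(2*Z) = 2*Z*(49 + Z))
Y = -300 (Y = (-34 - 16)*6 = -50*6 = -300)
Y + C(-35 - 12) = -300 + 2*(-35 - 12)*(49 + (-35 - 12)) = -300 + 2*(-47)*(49 - 47) = -300 + 2*(-47)*2 = -300 - 188 = -488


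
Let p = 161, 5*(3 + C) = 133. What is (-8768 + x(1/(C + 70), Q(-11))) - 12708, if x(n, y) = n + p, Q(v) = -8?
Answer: -9975415/468 ≈ -21315.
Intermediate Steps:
C = 118/5 (C = -3 + (1/5)*133 = -3 + 133/5 = 118/5 ≈ 23.600)
x(n, y) = 161 + n (x(n, y) = n + 161 = 161 + n)
(-8768 + x(1/(C + 70), Q(-11))) - 12708 = (-8768 + (161 + 1/(118/5 + 70))) - 12708 = (-8768 + (161 + 1/(468/5))) - 12708 = (-8768 + (161 + 5/468)) - 12708 = (-8768 + 75353/468) - 12708 = -4028071/468 - 12708 = -9975415/468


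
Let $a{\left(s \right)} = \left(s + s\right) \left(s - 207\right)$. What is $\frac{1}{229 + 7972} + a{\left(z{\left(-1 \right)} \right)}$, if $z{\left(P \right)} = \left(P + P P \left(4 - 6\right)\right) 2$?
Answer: $\frac{20961757}{8201} \approx 2556.0$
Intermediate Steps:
$z{\left(P \right)} = - 4 P^{2} + 2 P$ ($z{\left(P \right)} = \left(P + P^{2} \left(4 - 6\right)\right) 2 = \left(P + P^{2} \left(-2\right)\right) 2 = \left(P - 2 P^{2}\right) 2 = - 4 P^{2} + 2 P$)
$a{\left(s \right)} = 2 s \left(-207 + s\right)$
$\frac{1}{229 + 7972} + a{\left(z{\left(-1 \right)} \right)} = \frac{1}{229 + 7972} + 2 \cdot 2 \left(-1\right) \left(1 - -2\right) \left(-207 + 2 \left(-1\right) \left(1 - -2\right)\right) = \frac{1}{8201} + 2 \cdot 2 \left(-1\right) \left(1 + 2\right) \left(-207 + 2 \left(-1\right) \left(1 + 2\right)\right) = \frac{1}{8201} + 2 \cdot 2 \left(-1\right) 3 \left(-207 + 2 \left(-1\right) 3\right) = \frac{1}{8201} + 2 \left(-6\right) \left(-207 - 6\right) = \frac{1}{8201} + 2 \left(-6\right) \left(-213\right) = \frac{1}{8201} + 2556 = \frac{20961757}{8201}$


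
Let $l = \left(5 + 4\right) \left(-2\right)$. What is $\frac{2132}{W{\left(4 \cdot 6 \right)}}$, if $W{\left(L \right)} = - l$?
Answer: $\frac{1066}{9} \approx 118.44$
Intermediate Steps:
$l = -18$ ($l = 9 \left(-2\right) = -18$)
$W{\left(L \right)} = 18$ ($W{\left(L \right)} = \left(-1\right) \left(-18\right) = 18$)
$\frac{2132}{W{\left(4 \cdot 6 \right)}} = \frac{2132}{18} = 2132 \cdot \frac{1}{18} = \frac{1066}{9}$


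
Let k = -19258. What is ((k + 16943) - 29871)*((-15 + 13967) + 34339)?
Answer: -1554294126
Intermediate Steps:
((k + 16943) - 29871)*((-15 + 13967) + 34339) = ((-19258 + 16943) - 29871)*((-15 + 13967) + 34339) = (-2315 - 29871)*(13952 + 34339) = -32186*48291 = -1554294126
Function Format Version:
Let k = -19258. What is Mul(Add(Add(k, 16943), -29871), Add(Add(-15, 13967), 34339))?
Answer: -1554294126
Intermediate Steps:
Mul(Add(Add(k, 16943), -29871), Add(Add(-15, 13967), 34339)) = Mul(Add(Add(-19258, 16943), -29871), Add(Add(-15, 13967), 34339)) = Mul(Add(-2315, -29871), Add(13952, 34339)) = Mul(-32186, 48291) = -1554294126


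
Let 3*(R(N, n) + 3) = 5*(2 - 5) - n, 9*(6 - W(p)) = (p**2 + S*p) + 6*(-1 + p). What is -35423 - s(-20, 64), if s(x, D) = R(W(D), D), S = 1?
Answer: -106181/3 ≈ -35394.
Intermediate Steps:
W(p) = 20/3 - 7*p/9 - p**2/9 (W(p) = 6 - ((p**2 + 1*p) + 6*(-1 + p))/9 = 6 - ((p**2 + p) + (-6 + 6*p))/9 = 6 - ((p + p**2) + (-6 + 6*p))/9 = 6 - (-6 + p**2 + 7*p)/9 = 6 + (2/3 - 7*p/9 - p**2/9) = 20/3 - 7*p/9 - p**2/9)
R(N, n) = -8 - n/3 (R(N, n) = -3 + (5*(2 - 5) - n)/3 = -3 + (5*(-3) - n)/3 = -3 + (-15 - n)/3 = -3 + (-5 - n/3) = -8 - n/3)
s(x, D) = -8 - D/3
-35423 - s(-20, 64) = -35423 - (-8 - 1/3*64) = -35423 - (-8 - 64/3) = -35423 - 1*(-88/3) = -35423 + 88/3 = -106181/3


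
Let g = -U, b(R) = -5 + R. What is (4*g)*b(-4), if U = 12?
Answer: 432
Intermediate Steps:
g = -12 (g = -1*12 = -12)
(4*g)*b(-4) = (4*(-12))*(-5 - 4) = -48*(-9) = 432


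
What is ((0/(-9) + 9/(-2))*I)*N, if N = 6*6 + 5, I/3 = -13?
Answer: 14391/2 ≈ 7195.5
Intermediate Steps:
I = -39 (I = 3*(-13) = -39)
N = 41 (N = 36 + 5 = 41)
((0/(-9) + 9/(-2))*I)*N = ((0/(-9) + 9/(-2))*(-39))*41 = ((0*(-1/9) + 9*(-1/2))*(-39))*41 = ((0 - 9/2)*(-39))*41 = -9/2*(-39)*41 = (351/2)*41 = 14391/2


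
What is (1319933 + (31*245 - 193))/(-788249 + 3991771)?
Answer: 1327335/3203522 ≈ 0.41434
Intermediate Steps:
(1319933 + (31*245 - 193))/(-788249 + 3991771) = (1319933 + (7595 - 193))/3203522 = (1319933 + 7402)*(1/3203522) = 1327335*(1/3203522) = 1327335/3203522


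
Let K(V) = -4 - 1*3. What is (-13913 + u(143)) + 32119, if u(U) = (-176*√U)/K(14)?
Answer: 18206 + 176*√143/7 ≈ 18507.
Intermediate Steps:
K(V) = -7 (K(V) = -4 - 3 = -7)
u(U) = 176*√U/7 (u(U) = -176*√U/(-7) = -176*√U*(-⅐) = 176*√U/7)
(-13913 + u(143)) + 32119 = (-13913 + 176*√143/7) + 32119 = 18206 + 176*√143/7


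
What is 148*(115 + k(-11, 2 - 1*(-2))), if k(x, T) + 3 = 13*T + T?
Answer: 24864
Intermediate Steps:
k(x, T) = -3 + 14*T (k(x, T) = -3 + (13*T + T) = -3 + 14*T)
148*(115 + k(-11, 2 - 1*(-2))) = 148*(115 + (-3 + 14*(2 - 1*(-2)))) = 148*(115 + (-3 + 14*(2 + 2))) = 148*(115 + (-3 + 14*4)) = 148*(115 + (-3 + 56)) = 148*(115 + 53) = 148*168 = 24864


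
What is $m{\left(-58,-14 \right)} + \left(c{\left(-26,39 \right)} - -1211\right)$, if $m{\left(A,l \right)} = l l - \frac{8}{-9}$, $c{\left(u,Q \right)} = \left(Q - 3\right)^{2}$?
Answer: $\frac{24335}{9} \approx 2703.9$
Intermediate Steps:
$c{\left(u,Q \right)} = \left(-3 + Q\right)^{2}$
$m{\left(A,l \right)} = \frac{8}{9} + l^{2}$ ($m{\left(A,l \right)} = l^{2} - - \frac{8}{9} = l^{2} + \frac{8}{9} = \frac{8}{9} + l^{2}$)
$m{\left(-58,-14 \right)} + \left(c{\left(-26,39 \right)} - -1211\right) = \left(\frac{8}{9} + \left(-14\right)^{2}\right) - \left(-1211 - \left(-3 + 39\right)^{2}\right) = \left(\frac{8}{9} + 196\right) + \left(36^{2} + 1211\right) = \frac{1772}{9} + \left(1296 + 1211\right) = \frac{1772}{9} + 2507 = \frac{24335}{9}$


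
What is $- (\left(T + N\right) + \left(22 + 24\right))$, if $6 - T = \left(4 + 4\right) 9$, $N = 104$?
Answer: $-84$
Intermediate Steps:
$T = -66$ ($T = 6 - \left(4 + 4\right) 9 = 6 - 8 \cdot 9 = 6 - 72 = -66$)
$- (\left(T + N\right) + \left(22 + 24\right)) = - (\left(-66 + 104\right) + \left(22 + 24\right)) = - (38 + 46) = \left(-1\right) 84 = -84$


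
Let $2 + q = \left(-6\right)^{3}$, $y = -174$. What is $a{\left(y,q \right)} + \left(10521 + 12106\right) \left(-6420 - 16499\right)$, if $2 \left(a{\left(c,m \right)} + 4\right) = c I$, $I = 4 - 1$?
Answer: $-518588478$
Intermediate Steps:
$I = 3$
$q = -218$ ($q = -2 + \left(-6\right)^{3} = -2 - 216 = -218$)
$a{\left(c,m \right)} = -4 + \frac{3 c}{2}$ ($a{\left(c,m \right)} = -4 + \frac{c 3}{2} = -4 + \frac{3 c}{2}$)
$a{\left(y,q \right)} + \left(10521 + 12106\right) \left(-6420 - 16499\right) = \left(-4 + \frac{3}{2} \left(-174\right)\right) + \left(10521 + 12106\right) \left(-6420 - 16499\right) = \left(-4 - 261\right) + 22627 \left(-22919\right) = -265 - 518588213 = -518588478$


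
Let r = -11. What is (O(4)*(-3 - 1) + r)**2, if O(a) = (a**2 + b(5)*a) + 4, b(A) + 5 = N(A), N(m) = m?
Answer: 8281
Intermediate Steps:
b(A) = -5 + A
O(a) = 4 + a**2 (O(a) = (a**2 + (-5 + 5)*a) + 4 = (a**2 + 0*a) + 4 = (a**2 + 0) + 4 = a**2 + 4 = 4 + a**2)
(O(4)*(-3 - 1) + r)**2 = ((4 + 4**2)*(-3 - 1) - 11)**2 = ((4 + 16)*(-4) - 11)**2 = (20*(-4) - 11)**2 = (-80 - 11)**2 = (-91)**2 = 8281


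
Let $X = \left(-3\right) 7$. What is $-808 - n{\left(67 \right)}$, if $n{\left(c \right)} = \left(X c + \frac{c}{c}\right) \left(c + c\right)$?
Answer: $187596$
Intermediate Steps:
$X = -21$
$n{\left(c \right)} = 2 c \left(1 - 21 c\right)$ ($n{\left(c \right)} = \left(- 21 c + \frac{c}{c}\right) \left(c + c\right) = \left(- 21 c + 1\right) 2 c = \left(1 - 21 c\right) 2 c = 2 c \left(1 - 21 c\right)$)
$-808 - n{\left(67 \right)} = -808 - 2 \cdot 67 \left(1 - 1407\right) = -808 - 2 \cdot 67 \left(-1406\right) = -808 - -188404 = -808 + 188404 = 187596$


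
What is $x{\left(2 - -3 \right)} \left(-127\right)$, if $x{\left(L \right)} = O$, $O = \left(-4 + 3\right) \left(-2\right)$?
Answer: $-254$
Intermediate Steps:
$O = 2$ ($O = \left(-1\right) \left(-2\right) = 2$)
$x{\left(L \right)} = 2$
$x{\left(2 - -3 \right)} \left(-127\right) = 2 \left(-127\right) = -254$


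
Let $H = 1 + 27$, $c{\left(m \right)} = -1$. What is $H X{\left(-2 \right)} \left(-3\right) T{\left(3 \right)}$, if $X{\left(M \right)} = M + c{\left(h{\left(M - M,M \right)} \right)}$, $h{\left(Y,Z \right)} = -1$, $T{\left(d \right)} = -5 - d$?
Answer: $-2016$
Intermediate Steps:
$H = 28$
$X{\left(M \right)} = -1 + M$ ($X{\left(M \right)} = M - 1 = -1 + M$)
$H X{\left(-2 \right)} \left(-3\right) T{\left(3 \right)} = 28 \left(-1 - 2\right) \left(-3\right) \left(-5 - 3\right) = 28 \left(-3\right) \left(-3\right) \left(-5 - 3\right) = 28 \cdot 9 \left(-8\right) = 28 \left(-72\right) = -2016$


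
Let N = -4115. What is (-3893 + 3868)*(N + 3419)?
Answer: 17400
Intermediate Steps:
(-3893 + 3868)*(N + 3419) = (-3893 + 3868)*(-4115 + 3419) = -25*(-696) = 17400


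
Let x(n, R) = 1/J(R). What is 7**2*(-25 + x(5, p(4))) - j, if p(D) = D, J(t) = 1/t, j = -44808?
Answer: 43779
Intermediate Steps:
x(n, R) = R (x(n, R) = 1/(1/R) = R)
7**2*(-25 + x(5, p(4))) - j = 7**2*(-25 + 4) - 1*(-44808) = 49*(-21) + 44808 = -1029 + 44808 = 43779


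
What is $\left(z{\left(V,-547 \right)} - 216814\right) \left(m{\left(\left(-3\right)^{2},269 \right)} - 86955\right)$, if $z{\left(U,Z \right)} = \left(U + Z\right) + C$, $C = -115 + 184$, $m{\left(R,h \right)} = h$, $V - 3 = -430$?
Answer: $18873189234$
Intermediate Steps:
$V = -427$ ($V = 3 - 430 = -427$)
$C = 69$
$z{\left(U,Z \right)} = 69 + U + Z$ ($z{\left(U,Z \right)} = \left(U + Z\right) + 69 = 69 + U + Z$)
$\left(z{\left(V,-547 \right)} - 216814\right) \left(m{\left(\left(-3\right)^{2},269 \right)} - 86955\right) = \left(\left(69 - 427 - 547\right) - 216814\right) \left(269 - 86955\right) = \left(-905 - 216814\right) \left(-86686\right) = \left(-217719\right) \left(-86686\right) = 18873189234$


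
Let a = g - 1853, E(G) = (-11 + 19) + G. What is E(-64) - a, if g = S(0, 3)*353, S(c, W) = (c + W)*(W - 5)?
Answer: 3915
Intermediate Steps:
E(G) = 8 + G
S(c, W) = (-5 + W)*(W + c) (S(c, W) = (W + c)*(-5 + W) = (-5 + W)*(W + c))
g = -2118 (g = (3² - 5*3 - 5*0 + 3*0)*353 = (9 - 15 + 0 + 0)*353 = -6*353 = -2118)
a = -3971 (a = -2118 - 1853 = -3971)
E(-64) - a = (8 - 64) - 1*(-3971) = -56 + 3971 = 3915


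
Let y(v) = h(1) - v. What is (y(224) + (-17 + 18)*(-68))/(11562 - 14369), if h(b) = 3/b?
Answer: 289/2807 ≈ 0.10296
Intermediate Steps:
y(v) = 3 - v (y(v) = 3/1 - v = 3*1 - v = 3 - v)
(y(224) + (-17 + 18)*(-68))/(11562 - 14369) = ((3 - 1*224) + (-17 + 18)*(-68))/(11562 - 14369) = ((3 - 224) + 1*(-68))/(-2807) = (-221 - 68)*(-1/2807) = -289*(-1/2807) = 289/2807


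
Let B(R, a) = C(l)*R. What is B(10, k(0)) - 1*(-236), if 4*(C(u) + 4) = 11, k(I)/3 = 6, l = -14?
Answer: 447/2 ≈ 223.50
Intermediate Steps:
k(I) = 18 (k(I) = 3*6 = 18)
C(u) = -5/4 (C(u) = -4 + (1/4)*11 = -4 + 11/4 = -5/4)
B(R, a) = -5*R/4
B(10, k(0)) - 1*(-236) = -5/4*10 - 1*(-236) = -25/2 + 236 = 447/2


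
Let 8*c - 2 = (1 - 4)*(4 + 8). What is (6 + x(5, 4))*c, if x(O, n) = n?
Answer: -85/2 ≈ -42.500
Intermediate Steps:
c = -17/4 (c = 1/4 + ((1 - 4)*(4 + 8))/8 = 1/4 + (-3*12)/8 = 1/4 + (1/8)*(-36) = 1/4 - 9/2 = -17/4 ≈ -4.2500)
(6 + x(5, 4))*c = (6 + 4)*(-17/4) = 10*(-17/4) = -85/2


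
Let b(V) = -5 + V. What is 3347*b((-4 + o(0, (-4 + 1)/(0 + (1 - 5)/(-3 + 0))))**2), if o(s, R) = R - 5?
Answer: 6509915/16 ≈ 4.0687e+5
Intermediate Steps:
o(s, R) = -5 + R
3347*b((-4 + o(0, (-4 + 1)/(0 + (1 - 5)/(-3 + 0))))**2) = 3347*(-5 + (-4 + (-5 + (-4 + 1)/(0 + (1 - 5)/(-3 + 0))))**2) = 3347*(-5 + (-4 + (-5 - 3/(0 - 4/(-3))))**2) = 3347*(-5 + (-4 + (-5 - 3/(0 - 4*(-1/3))))**2) = 3347*(-5 + (-4 + (-5 - 3/(0 + 4/3)))**2) = 3347*(-5 + (-4 + (-5 - 3/4/3))**2) = 3347*(-5 + (-4 + (-5 - 3*3/4))**2) = 3347*(-5 + (-4 + (-5 - 9/4))**2) = 3347*(-5 + (-4 - 29/4)**2) = 3347*(-5 + (-45/4)**2) = 3347*(-5 + 2025/16) = 3347*(1945/16) = 6509915/16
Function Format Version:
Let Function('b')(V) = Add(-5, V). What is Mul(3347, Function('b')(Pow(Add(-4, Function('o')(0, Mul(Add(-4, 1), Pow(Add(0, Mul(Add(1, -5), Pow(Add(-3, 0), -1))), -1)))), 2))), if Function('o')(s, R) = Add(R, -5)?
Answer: Rational(6509915, 16) ≈ 4.0687e+5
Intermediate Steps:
Function('o')(s, R) = Add(-5, R)
Mul(3347, Function('b')(Pow(Add(-4, Function('o')(0, Mul(Add(-4, 1), Pow(Add(0, Mul(Add(1, -5), Pow(Add(-3, 0), -1))), -1)))), 2))) = Mul(3347, Add(-5, Pow(Add(-4, Add(-5, Mul(Add(-4, 1), Pow(Add(0, Mul(Add(1, -5), Pow(Add(-3, 0), -1))), -1)))), 2))) = Mul(3347, Add(-5, Pow(Add(-4, Add(-5, Mul(-3, Pow(Add(0, Mul(-4, Pow(-3, -1))), -1)))), 2))) = Mul(3347, Add(-5, Pow(Add(-4, Add(-5, Mul(-3, Pow(Add(0, Mul(-4, Rational(-1, 3))), -1)))), 2))) = Mul(3347, Add(-5, Pow(Add(-4, Add(-5, Mul(-3, Pow(Add(0, Rational(4, 3)), -1)))), 2))) = Mul(3347, Add(-5, Pow(Add(-4, Add(-5, Mul(-3, Pow(Rational(4, 3), -1)))), 2))) = Mul(3347, Add(-5, Pow(Add(-4, Add(-5, Mul(-3, Rational(3, 4)))), 2))) = Mul(3347, Add(-5, Pow(Add(-4, Add(-5, Rational(-9, 4))), 2))) = Mul(3347, Add(-5, Pow(Add(-4, Rational(-29, 4)), 2))) = Mul(3347, Add(-5, Pow(Rational(-45, 4), 2))) = Mul(3347, Add(-5, Rational(2025, 16))) = Mul(3347, Rational(1945, 16)) = Rational(6509915, 16)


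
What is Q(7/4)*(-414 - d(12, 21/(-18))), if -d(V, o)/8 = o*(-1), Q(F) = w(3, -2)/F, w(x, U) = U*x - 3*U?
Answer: 0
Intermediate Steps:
w(x, U) = -3*U + U*x
Q(F) = 0 (Q(F) = (-2*(-3 + 3))/F = (-2*0)/F = 0/F = 0)
d(V, o) = 8*o (d(V, o) = -8*o*(-1) = -(-8)*o = 8*o)
Q(7/4)*(-414 - d(12, 21/(-18))) = 0*(-414 - 8*21/(-18)) = 0*(-414 - 8*21*(-1/18)) = 0*(-414 - 8*(-7)/6) = 0*(-414 - 1*(-28/3)) = 0*(-414 + 28/3) = 0*(-1214/3) = 0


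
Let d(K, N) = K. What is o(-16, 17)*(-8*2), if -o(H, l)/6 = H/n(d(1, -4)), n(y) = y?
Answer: -1536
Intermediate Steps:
o(H, l) = -6*H (o(H, l) = -6*H/1 = -6*H)
o(-16, 17)*(-8*2) = (-6*(-16))*(-8*2) = 96*(-16) = -1536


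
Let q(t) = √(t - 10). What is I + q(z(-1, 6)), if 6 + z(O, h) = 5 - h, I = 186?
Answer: 186 + I*√17 ≈ 186.0 + 4.1231*I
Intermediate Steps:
z(O, h) = -1 - h (z(O, h) = -6 + (5 - h) = -1 - h)
q(t) = √(-10 + t)
I + q(z(-1, 6)) = 186 + √(-10 + (-1 - 1*6)) = 186 + √(-10 + (-1 - 6)) = 186 + √(-10 - 7) = 186 + √(-17) = 186 + I*√17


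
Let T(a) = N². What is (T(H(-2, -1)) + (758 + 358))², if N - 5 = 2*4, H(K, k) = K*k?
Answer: 1651225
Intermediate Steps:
N = 13 (N = 5 + 2*4 = 5 + 8 = 13)
T(a) = 169 (T(a) = 13² = 169)
(T(H(-2, -1)) + (758 + 358))² = (169 + (758 + 358))² = (169 + 1116)² = 1285² = 1651225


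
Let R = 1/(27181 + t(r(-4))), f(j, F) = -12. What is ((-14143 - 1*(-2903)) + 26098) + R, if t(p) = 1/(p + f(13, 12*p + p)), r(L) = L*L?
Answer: 1615436054/108725 ≈ 14858.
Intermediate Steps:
r(L) = L²
t(p) = 1/(-12 + p) (t(p) = 1/(p - 12) = 1/(-12 + p))
R = 4/108725 (R = 1/(27181 + 1/(-12 + (-4)²)) = 1/(27181 + 1/(-12 + 16)) = 1/(27181 + 1/4) = 1/(27181 + ¼) = 1/(108725/4) = 4/108725 ≈ 3.6790e-5)
((-14143 - 1*(-2903)) + 26098) + R = ((-14143 - 1*(-2903)) + 26098) + 4/108725 = ((-14143 + 2903) + 26098) + 4/108725 = (-11240 + 26098) + 4/108725 = 14858 + 4/108725 = 1615436054/108725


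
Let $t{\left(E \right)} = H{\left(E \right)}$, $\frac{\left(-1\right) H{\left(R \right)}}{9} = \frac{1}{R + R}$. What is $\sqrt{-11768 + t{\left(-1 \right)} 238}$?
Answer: $i \sqrt{10697} \approx 103.43 i$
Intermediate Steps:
$H{\left(R \right)} = - \frac{9}{2 R}$ ($H{\left(R \right)} = - \frac{9}{R + R} = - \frac{9}{2 R}$)
$t{\left(E \right)} = - \frac{9}{2 E}$
$\sqrt{-11768 + t{\left(-1 \right)} 238} = \sqrt{-11768 + - \frac{9}{2 \left(-1\right)} 238} = \sqrt{-11768 + \left(- \frac{9}{2}\right) \left(-1\right) 238} = \sqrt{-11768 + \frac{9}{2} \cdot 238} = \sqrt{-11768 + 1071} = \sqrt{-10697} = i \sqrt{10697}$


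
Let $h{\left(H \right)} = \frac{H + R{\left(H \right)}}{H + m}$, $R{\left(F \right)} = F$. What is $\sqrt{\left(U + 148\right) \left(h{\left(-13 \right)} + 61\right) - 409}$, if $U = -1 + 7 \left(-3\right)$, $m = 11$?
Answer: $\sqrt{8915} \approx 94.419$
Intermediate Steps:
$U = -22$ ($U = -1 - 21 = -22$)
$h{\left(H \right)} = \frac{2 H}{11 + H}$ ($h{\left(H \right)} = \frac{H + H}{H + 11} = \frac{2 H}{11 + H}$)
$\sqrt{\left(U + 148\right) \left(h{\left(-13 \right)} + 61\right) - 409} = \sqrt{\left(-22 + 148\right) \left(2 \left(-13\right) \frac{1}{11 - 13} + 61\right) - 409} = \sqrt{126 \left(2 \left(-13\right) \frac{1}{-2} + 61\right) - 409} = \sqrt{126 \left(2 \left(-13\right) \left(- \frac{1}{2}\right) + 61\right) - 409} = \sqrt{126 \left(13 + 61\right) - 409} = \sqrt{126 \cdot 74 - 409} = \sqrt{9324 - 409} = \sqrt{8915}$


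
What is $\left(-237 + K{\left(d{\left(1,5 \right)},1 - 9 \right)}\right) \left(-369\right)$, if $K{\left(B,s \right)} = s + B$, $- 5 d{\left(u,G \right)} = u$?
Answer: $\frac{452394}{5} \approx 90479.0$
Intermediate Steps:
$d{\left(u,G \right)} = - \frac{u}{5}$
$K{\left(B,s \right)} = B + s$
$\left(-237 + K{\left(d{\left(1,5 \right)},1 - 9 \right)}\right) \left(-369\right) = \left(-237 + \left(\left(- \frac{1}{5}\right) 1 + \left(1 - 9\right)\right)\right) \left(-369\right) = \left(-237 - \frac{41}{5}\right) \left(-369\right) = \left(- \frac{1226}{5}\right) \left(-369\right) = \frac{452394}{5}$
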